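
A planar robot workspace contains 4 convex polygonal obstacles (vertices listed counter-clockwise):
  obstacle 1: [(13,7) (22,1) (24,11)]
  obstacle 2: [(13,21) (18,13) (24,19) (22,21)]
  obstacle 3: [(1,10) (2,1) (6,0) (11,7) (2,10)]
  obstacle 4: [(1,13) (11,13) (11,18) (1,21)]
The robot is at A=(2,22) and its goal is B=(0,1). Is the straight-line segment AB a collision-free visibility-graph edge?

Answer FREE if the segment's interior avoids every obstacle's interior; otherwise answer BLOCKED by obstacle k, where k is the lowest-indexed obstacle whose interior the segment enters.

BLOCKED by obstacle 4

Obstacle 1 [(13,7) (22,1) (24,11)]:
  edge (13,7)–(22,1): clear
  edge (22,1)–(24,11): clear
  edge (24,11)–(13,7): clear
  midpoint (1,23/2) outside
  → clear
Obstacle 2 [(13,21) (18,13) (24,19) (22,21)]:
  edge (13,21)–(18,13): clear
  edge (18,13)–(24,19): clear
  edge (24,19)–(22,21): clear
  edge (22,21)–(13,21): clear
  midpoint (1,23/2) outside
  → clear
Obstacle 3 [(1,10) (2,1) (6,0) (11,7) (2,10)]:
  edge (1,10)–(2,1): clear
  edge (2,1)–(6,0): clear
  edge (6,0)–(11,7): clear
  edge (11,7)–(2,10): clear
  edge (2,10)–(1,10): clear
  midpoint (1,23/2) outside
  → clear
Obstacle 4 [(1,13) (11,13) (11,18) (1,21)]:
  edge (1,13)–(11,13): crosses AB
  edge (11,13)–(11,18): clear
  edge (11,18)–(1,21): crosses AB
  edge (1,21)–(1,13): clear
  → BLOCKED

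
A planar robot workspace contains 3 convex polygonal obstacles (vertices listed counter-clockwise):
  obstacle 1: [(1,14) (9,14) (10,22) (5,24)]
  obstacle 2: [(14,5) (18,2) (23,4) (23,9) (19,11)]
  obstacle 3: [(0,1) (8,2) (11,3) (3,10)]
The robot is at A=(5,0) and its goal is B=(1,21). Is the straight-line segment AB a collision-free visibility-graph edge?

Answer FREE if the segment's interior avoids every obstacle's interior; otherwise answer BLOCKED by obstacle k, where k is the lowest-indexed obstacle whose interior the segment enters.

Obstacle 1 [(1,14) (9,14) (10,22) (5,24)]:
  edge (1,14)–(9,14): crosses AB
  edge (9,14)–(10,22): clear
  edge (10,22)–(5,24): clear
  edge (5,24)–(1,14): crosses AB
  → BLOCKED
Obstacle 2 [(14,5) (18,2) (23,4) (23,9) (19,11)]:
  edge (14,5)–(18,2): clear
  edge (18,2)–(23,4): clear
  edge (23,4)–(23,9): clear
  edge (23,9)–(19,11): clear
  edge (19,11)–(14,5): clear
  midpoint (3,21/2) outside
  → clear
Obstacle 3 [(0,1) (8,2) (11,3) (3,10)]:
  edge (0,1)–(8,2): crosses AB
  edge (8,2)–(11,3): clear
  edge (11,3)–(3,10): crosses AB
  edge (3,10)–(0,1): clear
  → BLOCKED

BLOCKED by obstacle 1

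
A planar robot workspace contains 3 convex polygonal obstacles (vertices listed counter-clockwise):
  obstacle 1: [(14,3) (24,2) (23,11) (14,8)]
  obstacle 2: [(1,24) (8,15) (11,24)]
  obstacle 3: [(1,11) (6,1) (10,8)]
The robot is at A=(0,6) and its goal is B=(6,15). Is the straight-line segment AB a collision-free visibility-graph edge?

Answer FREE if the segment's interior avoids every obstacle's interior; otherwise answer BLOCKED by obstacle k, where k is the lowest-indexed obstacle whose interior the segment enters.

Obstacle 1 [(14,3) (24,2) (23,11) (14,8)]:
  edge (14,3)–(24,2): clear
  edge (24,2)–(23,11): clear
  edge (23,11)–(14,8): clear
  edge (14,8)–(14,3): clear
  midpoint (3,21/2) outside
  → clear
Obstacle 2 [(1,24) (8,15) (11,24)]:
  edge (1,24)–(8,15): clear
  edge (8,15)–(11,24): clear
  edge (11,24)–(1,24): clear
  midpoint (3,21/2) outside
  → clear
Obstacle 3 [(1,11) (6,1) (10,8)]:
  edge (1,11)–(6,1): crosses AB
  edge (6,1)–(10,8): clear
  edge (10,8)–(1,11): crosses AB
  → BLOCKED

BLOCKED by obstacle 3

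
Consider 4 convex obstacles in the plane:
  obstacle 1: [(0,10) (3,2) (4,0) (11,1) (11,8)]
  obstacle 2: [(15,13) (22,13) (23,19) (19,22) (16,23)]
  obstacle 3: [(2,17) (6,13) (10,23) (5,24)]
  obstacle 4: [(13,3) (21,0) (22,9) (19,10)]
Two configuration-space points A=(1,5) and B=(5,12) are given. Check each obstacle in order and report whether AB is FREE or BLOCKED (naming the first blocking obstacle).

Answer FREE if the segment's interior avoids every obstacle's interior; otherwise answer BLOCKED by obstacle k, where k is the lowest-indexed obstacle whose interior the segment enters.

Obstacle 1 [(0,10) (3,2) (4,0) (11,1) (11,8)]:
  edge (0,10)–(3,2): crosses AB
  edge (3,2)–(4,0): clear
  edge (4,0)–(11,1): clear
  edge (11,1)–(11,8): clear
  edge (11,8)–(0,10): crosses AB
  → BLOCKED
Obstacle 2 [(15,13) (22,13) (23,19) (19,22) (16,23)]:
  edge (15,13)–(22,13): clear
  edge (22,13)–(23,19): clear
  edge (23,19)–(19,22): clear
  edge (19,22)–(16,23): clear
  edge (16,23)–(15,13): clear
  midpoint (3,17/2) outside
  → clear
Obstacle 3 [(2,17) (6,13) (10,23) (5,24)]:
  edge (2,17)–(6,13): clear
  edge (6,13)–(10,23): clear
  edge (10,23)–(5,24): clear
  edge (5,24)–(2,17): clear
  midpoint (3,17/2) outside
  → clear
Obstacle 4 [(13,3) (21,0) (22,9) (19,10)]:
  edge (13,3)–(21,0): clear
  edge (21,0)–(22,9): clear
  edge (22,9)–(19,10): clear
  edge (19,10)–(13,3): clear
  midpoint (3,17/2) outside
  → clear

BLOCKED by obstacle 1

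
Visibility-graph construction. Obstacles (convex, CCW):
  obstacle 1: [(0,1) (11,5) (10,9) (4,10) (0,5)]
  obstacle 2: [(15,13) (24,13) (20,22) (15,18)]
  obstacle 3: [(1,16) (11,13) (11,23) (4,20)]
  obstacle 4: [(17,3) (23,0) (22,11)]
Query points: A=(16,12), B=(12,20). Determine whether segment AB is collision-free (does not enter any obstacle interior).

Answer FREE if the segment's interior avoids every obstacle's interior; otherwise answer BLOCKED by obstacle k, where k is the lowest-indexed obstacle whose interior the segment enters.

Obstacle 1 [(0,1) (11,5) (10,9) (4,10) (0,5)]:
  edge (0,1)–(11,5): clear
  edge (11,5)–(10,9): clear
  edge (10,9)–(4,10): clear
  edge (4,10)–(0,5): clear
  edge (0,5)–(0,1): clear
  midpoint (14,16) outside
  → clear
Obstacle 2 [(15,13) (24,13) (20,22) (15,18)]:
  edge (15,13)–(24,13): crosses AB
  edge (24,13)–(20,22): clear
  edge (20,22)–(15,18): clear
  edge (15,18)–(15,13): crosses AB
  → BLOCKED
Obstacle 3 [(1,16) (11,13) (11,23) (4,20)]:
  edge (1,16)–(11,13): clear
  edge (11,13)–(11,23): clear
  edge (11,23)–(4,20): clear
  edge (4,20)–(1,16): clear
  midpoint (14,16) outside
  → clear
Obstacle 4 [(17,3) (23,0) (22,11)]:
  edge (17,3)–(23,0): clear
  edge (23,0)–(22,11): clear
  edge (22,11)–(17,3): clear
  midpoint (14,16) outside
  → clear

BLOCKED by obstacle 2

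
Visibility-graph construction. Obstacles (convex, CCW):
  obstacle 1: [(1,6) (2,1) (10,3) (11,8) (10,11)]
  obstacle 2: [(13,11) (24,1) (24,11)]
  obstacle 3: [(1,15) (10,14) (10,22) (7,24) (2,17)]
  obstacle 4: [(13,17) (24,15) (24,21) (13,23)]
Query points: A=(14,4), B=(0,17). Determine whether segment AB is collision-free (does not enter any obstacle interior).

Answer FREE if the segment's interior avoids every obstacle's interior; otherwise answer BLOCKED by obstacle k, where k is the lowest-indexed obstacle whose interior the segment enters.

Obstacle 1 [(1,6) (2,1) (10,3) (11,8) (10,11)]:
  edge (1,6)–(2,1): clear
  edge (2,1)–(10,3): clear
  edge (10,3)–(11,8): crosses AB
  edge (11,8)–(10,11): clear
  edge (10,11)–(1,6): crosses AB
  → BLOCKED
Obstacle 2 [(13,11) (24,1) (24,11)]:
  edge (13,11)–(24,1): clear
  edge (24,1)–(24,11): clear
  edge (24,11)–(13,11): clear
  midpoint (7,21/2) outside
  → clear
Obstacle 3 [(1,15) (10,14) (10,22) (7,24) (2,17)]:
  edge (1,15)–(10,14): crosses AB
  edge (10,14)–(10,22): clear
  edge (10,22)–(7,24): clear
  edge (7,24)–(2,17): clear
  edge (2,17)–(1,15): crosses AB
  → BLOCKED
Obstacle 4 [(13,17) (24,15) (24,21) (13,23)]:
  edge (13,17)–(24,15): clear
  edge (24,15)–(24,21): clear
  edge (24,21)–(13,23): clear
  edge (13,23)–(13,17): clear
  midpoint (7,21/2) outside
  → clear

BLOCKED by obstacle 1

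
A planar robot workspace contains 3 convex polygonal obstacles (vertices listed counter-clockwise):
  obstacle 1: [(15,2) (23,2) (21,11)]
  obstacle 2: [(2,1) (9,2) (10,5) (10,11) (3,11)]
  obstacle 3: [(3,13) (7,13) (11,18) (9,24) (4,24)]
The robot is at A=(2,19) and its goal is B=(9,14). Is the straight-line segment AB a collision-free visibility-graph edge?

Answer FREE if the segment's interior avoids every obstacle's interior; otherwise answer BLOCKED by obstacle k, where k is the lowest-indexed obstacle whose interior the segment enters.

BLOCKED by obstacle 3

Obstacle 1 [(15,2) (23,2) (21,11)]:
  edge (15,2)–(23,2): clear
  edge (23,2)–(21,11): clear
  edge (21,11)–(15,2): clear
  midpoint (11/2,33/2) outside
  → clear
Obstacle 2 [(2,1) (9,2) (10,5) (10,11) (3,11)]:
  edge (2,1)–(9,2): clear
  edge (9,2)–(10,5): clear
  edge (10,5)–(10,11): clear
  edge (10,11)–(3,11): clear
  edge (3,11)–(2,1): clear
  midpoint (11/2,33/2) outside
  → clear
Obstacle 3 [(3,13) (7,13) (11,18) (9,24) (4,24)]:
  edge (3,13)–(7,13): clear
  edge (7,13)–(11,18): crosses AB
  edge (11,18)–(9,24): clear
  edge (9,24)–(4,24): clear
  edge (4,24)–(3,13): crosses AB
  → BLOCKED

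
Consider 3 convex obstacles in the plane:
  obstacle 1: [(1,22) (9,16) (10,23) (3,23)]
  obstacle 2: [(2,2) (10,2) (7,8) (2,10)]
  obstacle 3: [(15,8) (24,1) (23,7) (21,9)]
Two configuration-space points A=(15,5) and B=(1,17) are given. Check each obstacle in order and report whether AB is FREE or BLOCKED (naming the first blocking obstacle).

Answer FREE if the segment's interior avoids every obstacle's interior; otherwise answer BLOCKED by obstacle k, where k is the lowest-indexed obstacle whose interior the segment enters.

Obstacle 1 [(1,22) (9,16) (10,23) (3,23)]:
  edge (1,22)–(9,16): clear
  edge (9,16)–(10,23): clear
  edge (10,23)–(3,23): clear
  edge (3,23)–(1,22): clear
  midpoint (8,11) outside
  → clear
Obstacle 2 [(2,2) (10,2) (7,8) (2,10)]:
  edge (2,2)–(10,2): clear
  edge (10,2)–(7,8): clear
  edge (7,8)–(2,10): clear
  edge (2,10)–(2,2): clear
  midpoint (8,11) outside
  → clear
Obstacle 3 [(15,8) (24,1) (23,7) (21,9)]:
  edge (15,8)–(24,1): clear
  edge (24,1)–(23,7): clear
  edge (23,7)–(21,9): clear
  edge (21,9)–(15,8): clear
  midpoint (8,11) outside
  → clear

FREE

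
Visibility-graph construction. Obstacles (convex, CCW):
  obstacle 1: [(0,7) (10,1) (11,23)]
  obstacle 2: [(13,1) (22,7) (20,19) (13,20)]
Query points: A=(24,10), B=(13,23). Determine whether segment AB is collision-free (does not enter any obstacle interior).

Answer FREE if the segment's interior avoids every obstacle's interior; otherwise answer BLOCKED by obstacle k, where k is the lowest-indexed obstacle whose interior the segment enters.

Obstacle 1 [(0,7) (10,1) (11,23)]:
  edge (0,7)–(10,1): clear
  edge (10,1)–(11,23): clear
  edge (11,23)–(0,7): clear
  midpoint (37/2,33/2) outside
  → clear
Obstacle 2 [(13,1) (22,7) (20,19) (13,20)]:
  edge (13,1)–(22,7): clear
  edge (22,7)–(20,19): crosses AB
  edge (20,19)–(13,20): crosses AB
  edge (13,20)–(13,1): clear
  → BLOCKED

BLOCKED by obstacle 2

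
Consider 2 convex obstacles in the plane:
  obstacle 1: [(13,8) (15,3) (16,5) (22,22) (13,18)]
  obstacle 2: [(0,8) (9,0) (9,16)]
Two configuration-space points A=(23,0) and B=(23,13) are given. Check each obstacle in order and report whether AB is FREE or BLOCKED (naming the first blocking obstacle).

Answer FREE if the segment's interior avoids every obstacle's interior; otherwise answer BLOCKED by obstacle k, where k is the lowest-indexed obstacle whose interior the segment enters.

Obstacle 1 [(13,8) (15,3) (16,5) (22,22) (13,18)]:
  edge (13,8)–(15,3): clear
  edge (15,3)–(16,5): clear
  edge (16,5)–(22,22): clear
  edge (22,22)–(13,18): clear
  edge (13,18)–(13,8): clear
  midpoint (23,13/2) outside
  → clear
Obstacle 2 [(0,8) (9,0) (9,16)]:
  edge (0,8)–(9,0): clear
  edge (9,0)–(9,16): clear
  edge (9,16)–(0,8): clear
  midpoint (23,13/2) outside
  → clear

FREE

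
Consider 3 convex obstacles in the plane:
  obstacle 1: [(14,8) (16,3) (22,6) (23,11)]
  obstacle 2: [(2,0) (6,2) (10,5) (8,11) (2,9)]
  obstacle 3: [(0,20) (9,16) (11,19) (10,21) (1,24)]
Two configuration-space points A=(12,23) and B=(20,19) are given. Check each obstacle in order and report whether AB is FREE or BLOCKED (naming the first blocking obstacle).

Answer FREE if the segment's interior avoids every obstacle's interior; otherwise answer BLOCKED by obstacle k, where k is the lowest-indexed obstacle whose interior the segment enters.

FREE

Obstacle 1 [(14,8) (16,3) (22,6) (23,11)]:
  edge (14,8)–(16,3): clear
  edge (16,3)–(22,6): clear
  edge (22,6)–(23,11): clear
  edge (23,11)–(14,8): clear
  midpoint (16,21) outside
  → clear
Obstacle 2 [(2,0) (6,2) (10,5) (8,11) (2,9)]:
  edge (2,0)–(6,2): clear
  edge (6,2)–(10,5): clear
  edge (10,5)–(8,11): clear
  edge (8,11)–(2,9): clear
  edge (2,9)–(2,0): clear
  midpoint (16,21) outside
  → clear
Obstacle 3 [(0,20) (9,16) (11,19) (10,21) (1,24)]:
  edge (0,20)–(9,16): clear
  edge (9,16)–(11,19): clear
  edge (11,19)–(10,21): clear
  edge (10,21)–(1,24): clear
  edge (1,24)–(0,20): clear
  midpoint (16,21) outside
  → clear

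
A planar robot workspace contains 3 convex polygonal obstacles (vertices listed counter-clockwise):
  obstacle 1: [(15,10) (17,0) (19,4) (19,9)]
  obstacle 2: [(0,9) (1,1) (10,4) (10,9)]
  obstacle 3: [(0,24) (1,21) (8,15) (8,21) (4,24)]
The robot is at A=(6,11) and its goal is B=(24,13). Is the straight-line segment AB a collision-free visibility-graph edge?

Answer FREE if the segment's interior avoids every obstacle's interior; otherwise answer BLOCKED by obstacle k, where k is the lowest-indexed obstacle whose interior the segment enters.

FREE

Obstacle 1 [(15,10) (17,0) (19,4) (19,9)]:
  edge (15,10)–(17,0): clear
  edge (17,0)–(19,4): clear
  edge (19,4)–(19,9): clear
  edge (19,9)–(15,10): clear
  midpoint (15,12) outside
  → clear
Obstacle 2 [(0,9) (1,1) (10,4) (10,9)]:
  edge (0,9)–(1,1): clear
  edge (1,1)–(10,4): clear
  edge (10,4)–(10,9): clear
  edge (10,9)–(0,9): clear
  midpoint (15,12) outside
  → clear
Obstacle 3 [(0,24) (1,21) (8,15) (8,21) (4,24)]:
  edge (0,24)–(1,21): clear
  edge (1,21)–(8,15): clear
  edge (8,15)–(8,21): clear
  edge (8,21)–(4,24): clear
  edge (4,24)–(0,24): clear
  midpoint (15,12) outside
  → clear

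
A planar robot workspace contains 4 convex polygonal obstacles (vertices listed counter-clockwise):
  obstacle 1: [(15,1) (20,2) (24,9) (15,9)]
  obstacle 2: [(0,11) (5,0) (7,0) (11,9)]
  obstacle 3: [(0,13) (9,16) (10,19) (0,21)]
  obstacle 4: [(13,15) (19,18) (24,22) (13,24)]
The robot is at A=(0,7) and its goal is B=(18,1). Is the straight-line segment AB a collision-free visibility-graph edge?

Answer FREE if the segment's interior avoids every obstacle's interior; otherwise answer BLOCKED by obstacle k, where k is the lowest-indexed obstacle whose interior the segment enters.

Obstacle 1 [(15,1) (20,2) (24,9) (15,9)]:
  edge (15,1)–(20,2): crosses AB
  edge (20,2)–(24,9): clear
  edge (24,9)–(15,9): clear
  edge (15,9)–(15,1): crosses AB
  → BLOCKED
Obstacle 2 [(0,11) (5,0) (7,0) (11,9)]:
  edge (0,11)–(5,0): crosses AB
  edge (5,0)–(7,0): clear
  edge (7,0)–(11,9): crosses AB
  edge (11,9)–(0,11): clear
  → BLOCKED
Obstacle 3 [(0,13) (9,16) (10,19) (0,21)]:
  edge (0,13)–(9,16): clear
  edge (9,16)–(10,19): clear
  edge (10,19)–(0,21): clear
  edge (0,21)–(0,13): clear
  midpoint (9,4) outside
  → clear
Obstacle 4 [(13,15) (19,18) (24,22) (13,24)]:
  edge (13,15)–(19,18): clear
  edge (19,18)–(24,22): clear
  edge (24,22)–(13,24): clear
  edge (13,24)–(13,15): clear
  midpoint (9,4) outside
  → clear

BLOCKED by obstacle 1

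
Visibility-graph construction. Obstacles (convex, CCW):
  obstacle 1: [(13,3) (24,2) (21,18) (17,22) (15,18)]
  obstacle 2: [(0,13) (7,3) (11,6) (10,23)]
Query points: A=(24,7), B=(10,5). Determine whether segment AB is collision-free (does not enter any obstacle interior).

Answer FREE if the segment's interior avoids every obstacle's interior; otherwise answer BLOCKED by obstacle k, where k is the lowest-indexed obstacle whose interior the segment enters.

Obstacle 1 [(13,3) (24,2) (21,18) (17,22) (15,18)]:
  edge (13,3)–(24,2): clear
  edge (24,2)–(21,18): crosses AB
  edge (21,18)–(17,22): clear
  edge (17,22)–(15,18): clear
  edge (15,18)–(13,3): crosses AB
  → BLOCKED
Obstacle 2 [(0,13) (7,3) (11,6) (10,23)]:
  edge (0,13)–(7,3): clear
  edge (7,3)–(11,6): clear
  edge (11,6)–(10,23): clear
  edge (10,23)–(0,13): clear
  midpoint (17,6) outside
  → clear

BLOCKED by obstacle 1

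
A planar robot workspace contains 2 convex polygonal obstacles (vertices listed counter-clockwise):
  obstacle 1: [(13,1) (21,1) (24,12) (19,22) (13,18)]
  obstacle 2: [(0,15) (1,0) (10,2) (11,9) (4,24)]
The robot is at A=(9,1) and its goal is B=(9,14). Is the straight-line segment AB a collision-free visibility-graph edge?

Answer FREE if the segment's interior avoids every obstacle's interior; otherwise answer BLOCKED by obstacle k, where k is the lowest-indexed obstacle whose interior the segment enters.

BLOCKED by obstacle 2

Obstacle 1 [(13,1) (21,1) (24,12) (19,22) (13,18)]:
  edge (13,1)–(21,1): clear
  edge (21,1)–(24,12): clear
  edge (24,12)–(19,22): clear
  edge (19,22)–(13,18): clear
  edge (13,18)–(13,1): clear
  midpoint (9,15/2) outside
  → clear
Obstacle 2 [(0,15) (1,0) (10,2) (11,9) (4,24)]:
  edge (0,15)–(1,0): clear
  edge (1,0)–(10,2): crosses AB
  edge (10,2)–(11,9): clear
  edge (11,9)–(4,24): crosses AB
  edge (4,24)–(0,15): clear
  → BLOCKED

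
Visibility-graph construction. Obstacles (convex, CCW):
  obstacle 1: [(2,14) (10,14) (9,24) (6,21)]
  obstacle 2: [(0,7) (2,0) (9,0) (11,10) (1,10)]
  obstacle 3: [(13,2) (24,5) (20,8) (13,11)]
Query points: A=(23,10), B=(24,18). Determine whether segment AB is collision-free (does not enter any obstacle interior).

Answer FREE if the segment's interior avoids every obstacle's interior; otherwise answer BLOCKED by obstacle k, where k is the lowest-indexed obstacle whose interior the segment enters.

FREE

Obstacle 1 [(2,14) (10,14) (9,24) (6,21)]:
  edge (2,14)–(10,14): clear
  edge (10,14)–(9,24): clear
  edge (9,24)–(6,21): clear
  edge (6,21)–(2,14): clear
  midpoint (47/2,14) outside
  → clear
Obstacle 2 [(0,7) (2,0) (9,0) (11,10) (1,10)]:
  edge (0,7)–(2,0): clear
  edge (2,0)–(9,0): clear
  edge (9,0)–(11,10): clear
  edge (11,10)–(1,10): clear
  edge (1,10)–(0,7): clear
  midpoint (47/2,14) outside
  → clear
Obstacle 3 [(13,2) (24,5) (20,8) (13,11)]:
  edge (13,2)–(24,5): clear
  edge (24,5)–(20,8): clear
  edge (20,8)–(13,11): clear
  edge (13,11)–(13,2): clear
  midpoint (47/2,14) outside
  → clear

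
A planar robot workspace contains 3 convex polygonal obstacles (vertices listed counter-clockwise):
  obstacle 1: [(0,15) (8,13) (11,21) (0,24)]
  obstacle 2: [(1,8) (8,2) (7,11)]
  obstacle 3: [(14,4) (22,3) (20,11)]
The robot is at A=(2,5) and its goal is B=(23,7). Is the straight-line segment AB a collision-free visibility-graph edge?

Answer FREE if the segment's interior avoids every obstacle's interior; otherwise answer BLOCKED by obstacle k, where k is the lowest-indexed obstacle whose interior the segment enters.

BLOCKED by obstacle 2

Obstacle 1 [(0,15) (8,13) (11,21) (0,24)]:
  edge (0,15)–(8,13): clear
  edge (8,13)–(11,21): clear
  edge (11,21)–(0,24): clear
  edge (0,24)–(0,15): clear
  midpoint (25/2,6) outside
  → clear
Obstacle 2 [(1,8) (8,2) (7,11)]:
  edge (1,8)–(8,2): crosses AB
  edge (8,2)–(7,11): crosses AB
  edge (7,11)–(1,8): clear
  → BLOCKED
Obstacle 3 [(14,4) (22,3) (20,11)]:
  edge (14,4)–(22,3): clear
  edge (22,3)–(20,11): crosses AB
  edge (20,11)–(14,4): crosses AB
  → BLOCKED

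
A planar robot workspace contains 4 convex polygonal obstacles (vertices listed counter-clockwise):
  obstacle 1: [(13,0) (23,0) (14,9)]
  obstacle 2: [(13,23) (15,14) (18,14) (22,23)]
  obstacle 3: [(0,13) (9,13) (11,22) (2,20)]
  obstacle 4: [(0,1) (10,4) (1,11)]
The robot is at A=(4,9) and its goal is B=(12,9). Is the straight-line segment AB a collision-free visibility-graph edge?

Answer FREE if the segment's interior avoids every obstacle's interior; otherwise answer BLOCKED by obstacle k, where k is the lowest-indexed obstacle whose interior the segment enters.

Obstacle 1 [(13,0) (23,0) (14,9)]:
  edge (13,0)–(23,0): clear
  edge (23,0)–(14,9): clear
  edge (14,9)–(13,0): clear
  midpoint (8,9) outside
  → clear
Obstacle 2 [(13,23) (15,14) (18,14) (22,23)]:
  edge (13,23)–(15,14): clear
  edge (15,14)–(18,14): clear
  edge (18,14)–(22,23): clear
  edge (22,23)–(13,23): clear
  midpoint (8,9) outside
  → clear
Obstacle 3 [(0,13) (9,13) (11,22) (2,20)]:
  edge (0,13)–(9,13): clear
  edge (9,13)–(11,22): clear
  edge (11,22)–(2,20): clear
  edge (2,20)–(0,13): clear
  midpoint (8,9) outside
  → clear
Obstacle 4 [(0,1) (10,4) (1,11)]:
  edge (0,1)–(10,4): clear
  edge (10,4)–(1,11): clear
  edge (1,11)–(0,1): clear
  midpoint (8,9) outside
  → clear

FREE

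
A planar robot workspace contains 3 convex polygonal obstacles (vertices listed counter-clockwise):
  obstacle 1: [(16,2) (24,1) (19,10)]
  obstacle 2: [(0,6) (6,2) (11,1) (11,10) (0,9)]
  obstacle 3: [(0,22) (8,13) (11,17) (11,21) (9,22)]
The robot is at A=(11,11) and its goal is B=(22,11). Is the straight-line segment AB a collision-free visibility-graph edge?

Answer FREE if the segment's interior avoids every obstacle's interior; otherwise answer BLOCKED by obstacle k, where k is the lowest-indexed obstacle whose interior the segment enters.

FREE

Obstacle 1 [(16,2) (24,1) (19,10)]:
  edge (16,2)–(24,1): clear
  edge (24,1)–(19,10): clear
  edge (19,10)–(16,2): clear
  midpoint (33/2,11) outside
  → clear
Obstacle 2 [(0,6) (6,2) (11,1) (11,10) (0,9)]:
  edge (0,6)–(6,2): clear
  edge (6,2)–(11,1): clear
  edge (11,1)–(11,10): clear
  edge (11,10)–(0,9): clear
  edge (0,9)–(0,6): clear
  midpoint (33/2,11) outside
  → clear
Obstacle 3 [(0,22) (8,13) (11,17) (11,21) (9,22)]:
  edge (0,22)–(8,13): clear
  edge (8,13)–(11,17): clear
  edge (11,17)–(11,21): clear
  edge (11,21)–(9,22): clear
  edge (9,22)–(0,22): clear
  midpoint (33/2,11) outside
  → clear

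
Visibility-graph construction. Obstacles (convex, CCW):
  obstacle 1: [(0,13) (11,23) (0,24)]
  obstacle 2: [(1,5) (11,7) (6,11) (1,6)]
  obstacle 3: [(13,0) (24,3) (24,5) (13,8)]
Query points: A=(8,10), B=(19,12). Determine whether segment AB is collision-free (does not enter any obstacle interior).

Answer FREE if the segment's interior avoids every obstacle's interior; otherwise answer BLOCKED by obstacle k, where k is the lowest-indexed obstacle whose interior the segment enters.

FREE

Obstacle 1 [(0,13) (11,23) (0,24)]:
  edge (0,13)–(11,23): clear
  edge (11,23)–(0,24): clear
  edge (0,24)–(0,13): clear
  midpoint (27/2,11) outside
  → clear
Obstacle 2 [(1,5) (11,7) (6,11) (1,6)]:
  edge (1,5)–(11,7): clear
  edge (11,7)–(6,11): clear
  edge (6,11)–(1,6): clear
  edge (1,6)–(1,5): clear
  midpoint (27/2,11) outside
  → clear
Obstacle 3 [(13,0) (24,3) (24,5) (13,8)]:
  edge (13,0)–(24,3): clear
  edge (24,3)–(24,5): clear
  edge (24,5)–(13,8): clear
  edge (13,8)–(13,0): clear
  midpoint (27/2,11) outside
  → clear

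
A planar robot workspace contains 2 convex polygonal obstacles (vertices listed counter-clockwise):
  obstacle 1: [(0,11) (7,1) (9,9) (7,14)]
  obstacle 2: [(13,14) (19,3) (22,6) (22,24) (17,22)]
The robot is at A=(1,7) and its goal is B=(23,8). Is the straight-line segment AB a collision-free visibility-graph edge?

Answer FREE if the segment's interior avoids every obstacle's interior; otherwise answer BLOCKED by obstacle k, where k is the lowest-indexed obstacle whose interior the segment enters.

Obstacle 1 [(0,11) (7,1) (9,9) (7,14)]:
  edge (0,11)–(7,1): crosses AB
  edge (7,1)–(9,9): crosses AB
  edge (9,9)–(7,14): clear
  edge (7,14)–(0,11): clear
  → BLOCKED
Obstacle 2 [(13,14) (19,3) (22,6) (22,24) (17,22)]:
  edge (13,14)–(19,3): crosses AB
  edge (19,3)–(22,6): clear
  edge (22,6)–(22,24): crosses AB
  edge (22,24)–(17,22): clear
  edge (17,22)–(13,14): clear
  → BLOCKED

BLOCKED by obstacle 1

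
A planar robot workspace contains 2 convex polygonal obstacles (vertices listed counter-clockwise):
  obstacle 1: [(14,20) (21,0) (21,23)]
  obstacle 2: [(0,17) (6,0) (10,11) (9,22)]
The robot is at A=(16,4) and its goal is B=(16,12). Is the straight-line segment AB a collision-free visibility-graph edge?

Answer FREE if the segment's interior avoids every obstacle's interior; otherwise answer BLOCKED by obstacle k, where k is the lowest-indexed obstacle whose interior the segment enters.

FREE

Obstacle 1 [(14,20) (21,0) (21,23)]:
  edge (14,20)–(21,0): clear
  edge (21,0)–(21,23): clear
  edge (21,23)–(14,20): clear
  midpoint (16,8) outside
  → clear
Obstacle 2 [(0,17) (6,0) (10,11) (9,22)]:
  edge (0,17)–(6,0): clear
  edge (6,0)–(10,11): clear
  edge (10,11)–(9,22): clear
  edge (9,22)–(0,17): clear
  midpoint (16,8) outside
  → clear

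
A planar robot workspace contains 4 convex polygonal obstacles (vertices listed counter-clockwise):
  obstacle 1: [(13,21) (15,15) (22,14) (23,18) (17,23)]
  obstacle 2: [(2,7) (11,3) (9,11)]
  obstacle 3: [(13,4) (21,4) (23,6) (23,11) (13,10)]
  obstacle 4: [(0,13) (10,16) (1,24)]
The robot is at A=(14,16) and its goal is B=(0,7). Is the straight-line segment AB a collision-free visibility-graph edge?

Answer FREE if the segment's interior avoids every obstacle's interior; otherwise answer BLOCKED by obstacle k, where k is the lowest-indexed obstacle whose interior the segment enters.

Obstacle 1 [(13,21) (15,15) (22,14) (23,18) (17,23)]:
  edge (13,21)–(15,15): clear
  edge (15,15)–(22,14): clear
  edge (22,14)–(23,18): clear
  edge (23,18)–(17,23): clear
  edge (17,23)–(13,21): clear
  midpoint (7,23/2) outside
  → clear
Obstacle 2 [(2,7) (11,3) (9,11)]:
  edge (2,7)–(11,3): clear
  edge (11,3)–(9,11): clear
  edge (9,11)–(2,7): clear
  midpoint (7,23/2) outside
  → clear
Obstacle 3 [(13,4) (21,4) (23,6) (23,11) (13,10)]:
  edge (13,4)–(21,4): clear
  edge (21,4)–(23,6): clear
  edge (23,6)–(23,11): clear
  edge (23,11)–(13,10): clear
  edge (13,10)–(13,4): clear
  midpoint (7,23/2) outside
  → clear
Obstacle 4 [(0,13) (10,16) (1,24)]:
  edge (0,13)–(10,16): clear
  edge (10,16)–(1,24): clear
  edge (1,24)–(0,13): clear
  midpoint (7,23/2) outside
  → clear

FREE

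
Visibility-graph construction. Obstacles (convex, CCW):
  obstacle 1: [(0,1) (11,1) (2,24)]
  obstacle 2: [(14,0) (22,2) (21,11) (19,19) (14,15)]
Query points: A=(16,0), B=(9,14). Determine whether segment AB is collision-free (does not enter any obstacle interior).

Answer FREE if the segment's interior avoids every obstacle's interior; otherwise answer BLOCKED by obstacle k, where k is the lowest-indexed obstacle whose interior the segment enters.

BLOCKED by obstacle 2

Obstacle 1 [(0,1) (11,1) (2,24)]:
  edge (0,1)–(11,1): clear
  edge (11,1)–(2,24): clear
  edge (2,24)–(0,1): clear
  midpoint (25/2,7) outside
  → clear
Obstacle 2 [(14,0) (22,2) (21,11) (19,19) (14,15)]:
  edge (14,0)–(22,2): crosses AB
  edge (22,2)–(21,11): clear
  edge (21,11)–(19,19): clear
  edge (19,19)–(14,15): clear
  edge (14,15)–(14,0): crosses AB
  → BLOCKED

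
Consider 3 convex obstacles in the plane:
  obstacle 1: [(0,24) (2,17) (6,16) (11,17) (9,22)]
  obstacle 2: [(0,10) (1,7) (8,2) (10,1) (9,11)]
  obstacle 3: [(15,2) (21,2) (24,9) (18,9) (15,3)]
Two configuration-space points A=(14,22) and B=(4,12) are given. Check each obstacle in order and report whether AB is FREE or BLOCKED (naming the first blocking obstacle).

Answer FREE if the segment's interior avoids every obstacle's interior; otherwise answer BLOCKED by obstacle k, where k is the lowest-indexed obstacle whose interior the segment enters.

Obstacle 1 [(0,24) (2,17) (6,16) (11,17) (9,22)]:
  edge (0,24)–(2,17): clear
  edge (2,17)–(6,16): clear
  edge (6,16)–(11,17): crosses AB
  edge (11,17)–(9,22): crosses AB
  edge (9,22)–(0,24): clear
  → BLOCKED
Obstacle 2 [(0,10) (1,7) (8,2) (10,1) (9,11)]:
  edge (0,10)–(1,7): clear
  edge (1,7)–(8,2): clear
  edge (8,2)–(10,1): clear
  edge (10,1)–(9,11): clear
  edge (9,11)–(0,10): clear
  midpoint (9,17) outside
  → clear
Obstacle 3 [(15,2) (21,2) (24,9) (18,9) (15,3)]:
  edge (15,2)–(21,2): clear
  edge (21,2)–(24,9): clear
  edge (24,9)–(18,9): clear
  edge (18,9)–(15,3): clear
  edge (15,3)–(15,2): clear
  midpoint (9,17) outside
  → clear

BLOCKED by obstacle 1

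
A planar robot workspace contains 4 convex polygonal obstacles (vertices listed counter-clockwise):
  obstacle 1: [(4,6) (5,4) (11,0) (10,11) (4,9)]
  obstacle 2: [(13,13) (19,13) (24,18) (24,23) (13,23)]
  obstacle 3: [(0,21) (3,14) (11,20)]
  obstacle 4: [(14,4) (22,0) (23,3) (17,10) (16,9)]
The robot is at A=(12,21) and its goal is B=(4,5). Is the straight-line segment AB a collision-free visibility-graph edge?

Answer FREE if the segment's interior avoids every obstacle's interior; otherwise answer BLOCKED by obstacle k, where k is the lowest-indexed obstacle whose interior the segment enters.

BLOCKED by obstacle 1

Obstacle 1 [(4,6) (5,4) (11,0) (10,11) (4,9)]:
  edge (4,6)–(5,4): crosses AB
  edge (5,4)–(11,0): clear
  edge (11,0)–(10,11): clear
  edge (10,11)–(4,9): crosses AB
  edge (4,9)–(4,6): clear
  → BLOCKED
Obstacle 2 [(13,13) (19,13) (24,18) (24,23) (13,23)]:
  edge (13,13)–(19,13): clear
  edge (19,13)–(24,18): clear
  edge (24,18)–(24,23): clear
  edge (24,23)–(13,23): clear
  edge (13,23)–(13,13): clear
  midpoint (8,13) outside
  → clear
Obstacle 3 [(0,21) (3,14) (11,20)]:
  edge (0,21)–(3,14): clear
  edge (3,14)–(11,20): clear
  edge (11,20)–(0,21): clear
  midpoint (8,13) outside
  → clear
Obstacle 4 [(14,4) (22,0) (23,3) (17,10) (16,9)]:
  edge (14,4)–(22,0): clear
  edge (22,0)–(23,3): clear
  edge (23,3)–(17,10): clear
  edge (17,10)–(16,9): clear
  edge (16,9)–(14,4): clear
  midpoint (8,13) outside
  → clear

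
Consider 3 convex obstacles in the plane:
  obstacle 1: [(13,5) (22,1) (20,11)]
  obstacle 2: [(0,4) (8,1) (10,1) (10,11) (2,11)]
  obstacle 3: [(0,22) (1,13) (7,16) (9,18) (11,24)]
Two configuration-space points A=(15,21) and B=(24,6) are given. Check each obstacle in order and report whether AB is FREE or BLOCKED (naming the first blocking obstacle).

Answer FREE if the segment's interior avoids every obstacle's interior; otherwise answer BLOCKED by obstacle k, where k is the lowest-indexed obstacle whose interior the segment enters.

Obstacle 1 [(13,5) (22,1) (20,11)]:
  edge (13,5)–(22,1): clear
  edge (22,1)–(20,11): clear
  edge (20,11)–(13,5): clear
  midpoint (39/2,27/2) outside
  → clear
Obstacle 2 [(0,4) (8,1) (10,1) (10,11) (2,11)]:
  edge (0,4)–(8,1): clear
  edge (8,1)–(10,1): clear
  edge (10,1)–(10,11): clear
  edge (10,11)–(2,11): clear
  edge (2,11)–(0,4): clear
  midpoint (39/2,27/2) outside
  → clear
Obstacle 3 [(0,22) (1,13) (7,16) (9,18) (11,24)]:
  edge (0,22)–(1,13): clear
  edge (1,13)–(7,16): clear
  edge (7,16)–(9,18): clear
  edge (9,18)–(11,24): clear
  edge (11,24)–(0,22): clear
  midpoint (39/2,27/2) outside
  → clear

FREE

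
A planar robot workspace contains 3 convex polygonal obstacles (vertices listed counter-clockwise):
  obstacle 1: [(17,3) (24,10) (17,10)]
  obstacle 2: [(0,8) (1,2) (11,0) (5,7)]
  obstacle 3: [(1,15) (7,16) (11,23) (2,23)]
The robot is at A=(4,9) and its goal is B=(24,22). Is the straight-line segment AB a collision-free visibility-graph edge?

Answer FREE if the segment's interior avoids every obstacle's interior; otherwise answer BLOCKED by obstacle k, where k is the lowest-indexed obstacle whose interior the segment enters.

Obstacle 1 [(17,3) (24,10) (17,10)]:
  edge (17,3)–(24,10): clear
  edge (24,10)–(17,10): clear
  edge (17,10)–(17,3): clear
  midpoint (14,31/2) outside
  → clear
Obstacle 2 [(0,8) (1,2) (11,0) (5,7)]:
  edge (0,8)–(1,2): clear
  edge (1,2)–(11,0): clear
  edge (11,0)–(5,7): clear
  edge (5,7)–(0,8): clear
  midpoint (14,31/2) outside
  → clear
Obstacle 3 [(1,15) (7,16) (11,23) (2,23)]:
  edge (1,15)–(7,16): clear
  edge (7,16)–(11,23): clear
  edge (11,23)–(2,23): clear
  edge (2,23)–(1,15): clear
  midpoint (14,31/2) outside
  → clear

FREE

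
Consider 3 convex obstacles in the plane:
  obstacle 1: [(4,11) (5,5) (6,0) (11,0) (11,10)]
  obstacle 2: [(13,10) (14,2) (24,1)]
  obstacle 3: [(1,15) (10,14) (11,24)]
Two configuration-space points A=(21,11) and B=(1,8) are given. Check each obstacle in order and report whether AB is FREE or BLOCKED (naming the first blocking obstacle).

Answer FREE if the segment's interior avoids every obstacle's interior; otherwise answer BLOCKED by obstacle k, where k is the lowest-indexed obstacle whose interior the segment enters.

Obstacle 1 [(4,11) (5,5) (6,0) (11,0) (11,10)]:
  edge (4,11)–(5,5): crosses AB
  edge (5,5)–(6,0): clear
  edge (6,0)–(11,0): clear
  edge (11,0)–(11,10): crosses AB
  edge (11,10)–(4,11): clear
  → BLOCKED
Obstacle 2 [(13,10) (14,2) (24,1)]:
  edge (13,10)–(14,2): crosses AB
  edge (14,2)–(24,1): clear
  edge (24,1)–(13,10): crosses AB
  → BLOCKED
Obstacle 3 [(1,15) (10,14) (11,24)]:
  edge (1,15)–(10,14): clear
  edge (10,14)–(11,24): clear
  edge (11,24)–(1,15): clear
  midpoint (11,19/2) outside
  → clear

BLOCKED by obstacle 1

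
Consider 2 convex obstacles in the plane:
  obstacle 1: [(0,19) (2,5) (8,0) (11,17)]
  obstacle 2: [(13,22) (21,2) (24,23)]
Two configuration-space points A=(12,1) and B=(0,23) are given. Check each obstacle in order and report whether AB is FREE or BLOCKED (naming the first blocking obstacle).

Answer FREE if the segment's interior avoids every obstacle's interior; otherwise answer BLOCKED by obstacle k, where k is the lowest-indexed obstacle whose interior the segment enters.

Obstacle 1 [(0,19) (2,5) (8,0) (11,17)]:
  edge (0,19)–(2,5): clear
  edge (2,5)–(8,0): clear
  edge (8,0)–(11,17): crosses AB
  edge (11,17)–(0,19): crosses AB
  → BLOCKED
Obstacle 2 [(13,22) (21,2) (24,23)]:
  edge (13,22)–(21,2): clear
  edge (21,2)–(24,23): clear
  edge (24,23)–(13,22): clear
  midpoint (6,12) outside
  → clear

BLOCKED by obstacle 1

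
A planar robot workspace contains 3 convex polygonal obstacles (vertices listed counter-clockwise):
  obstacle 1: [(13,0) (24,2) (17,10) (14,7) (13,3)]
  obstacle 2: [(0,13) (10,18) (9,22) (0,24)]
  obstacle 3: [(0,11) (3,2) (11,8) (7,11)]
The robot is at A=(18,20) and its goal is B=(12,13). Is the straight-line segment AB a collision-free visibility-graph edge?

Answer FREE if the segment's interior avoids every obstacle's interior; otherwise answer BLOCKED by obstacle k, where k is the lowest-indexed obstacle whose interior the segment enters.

Obstacle 1 [(13,0) (24,2) (17,10) (14,7) (13,3)]:
  edge (13,0)–(24,2): clear
  edge (24,2)–(17,10): clear
  edge (17,10)–(14,7): clear
  edge (14,7)–(13,3): clear
  edge (13,3)–(13,0): clear
  midpoint (15,33/2) outside
  → clear
Obstacle 2 [(0,13) (10,18) (9,22) (0,24)]:
  edge (0,13)–(10,18): clear
  edge (10,18)–(9,22): clear
  edge (9,22)–(0,24): clear
  edge (0,24)–(0,13): clear
  midpoint (15,33/2) outside
  → clear
Obstacle 3 [(0,11) (3,2) (11,8) (7,11)]:
  edge (0,11)–(3,2): clear
  edge (3,2)–(11,8): clear
  edge (11,8)–(7,11): clear
  edge (7,11)–(0,11): clear
  midpoint (15,33/2) outside
  → clear

FREE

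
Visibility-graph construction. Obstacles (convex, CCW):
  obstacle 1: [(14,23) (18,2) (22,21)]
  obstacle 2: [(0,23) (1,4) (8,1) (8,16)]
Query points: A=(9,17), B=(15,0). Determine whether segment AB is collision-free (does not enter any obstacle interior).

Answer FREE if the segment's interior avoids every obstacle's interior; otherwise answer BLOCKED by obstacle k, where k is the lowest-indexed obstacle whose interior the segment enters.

FREE

Obstacle 1 [(14,23) (18,2) (22,21)]:
  edge (14,23)–(18,2): clear
  edge (18,2)–(22,21): clear
  edge (22,21)–(14,23): clear
  midpoint (12,17/2) outside
  → clear
Obstacle 2 [(0,23) (1,4) (8,1) (8,16)]:
  edge (0,23)–(1,4): clear
  edge (1,4)–(8,1): clear
  edge (8,1)–(8,16): clear
  edge (8,16)–(0,23): clear
  midpoint (12,17/2) outside
  → clear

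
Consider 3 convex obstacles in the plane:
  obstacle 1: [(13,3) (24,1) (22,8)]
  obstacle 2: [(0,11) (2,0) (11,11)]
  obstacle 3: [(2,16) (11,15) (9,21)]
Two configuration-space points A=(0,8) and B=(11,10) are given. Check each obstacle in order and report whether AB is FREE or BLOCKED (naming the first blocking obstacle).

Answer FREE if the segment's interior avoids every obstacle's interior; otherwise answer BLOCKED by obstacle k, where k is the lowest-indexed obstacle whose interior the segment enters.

Obstacle 1 [(13,3) (24,1) (22,8)]:
  edge (13,3)–(24,1): clear
  edge (24,1)–(22,8): clear
  edge (22,8)–(13,3): clear
  midpoint (11/2,9) outside
  → clear
Obstacle 2 [(0,11) (2,0) (11,11)]:
  edge (0,11)–(2,0): crosses AB
  edge (2,0)–(11,11): crosses AB
  edge (11,11)–(0,11): clear
  → BLOCKED
Obstacle 3 [(2,16) (11,15) (9,21)]:
  edge (2,16)–(11,15): clear
  edge (11,15)–(9,21): clear
  edge (9,21)–(2,16): clear
  midpoint (11/2,9) outside
  → clear

BLOCKED by obstacle 2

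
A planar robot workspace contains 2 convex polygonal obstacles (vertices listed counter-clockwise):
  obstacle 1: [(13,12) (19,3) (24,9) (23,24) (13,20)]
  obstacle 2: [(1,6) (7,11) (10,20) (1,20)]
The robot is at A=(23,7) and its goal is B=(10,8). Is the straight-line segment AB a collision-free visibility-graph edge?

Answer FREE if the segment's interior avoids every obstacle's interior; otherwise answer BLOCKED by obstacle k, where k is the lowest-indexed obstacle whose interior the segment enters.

Obstacle 1 [(13,12) (19,3) (24,9) (23,24) (13,20)]:
  edge (13,12)–(19,3): crosses AB
  edge (19,3)–(24,9): crosses AB
  edge (24,9)–(23,24): clear
  edge (23,24)–(13,20): clear
  edge (13,20)–(13,12): clear
  → BLOCKED
Obstacle 2 [(1,6) (7,11) (10,20) (1,20)]:
  edge (1,6)–(7,11): clear
  edge (7,11)–(10,20): clear
  edge (10,20)–(1,20): clear
  edge (1,20)–(1,6): clear
  midpoint (33/2,15/2) outside
  → clear

BLOCKED by obstacle 1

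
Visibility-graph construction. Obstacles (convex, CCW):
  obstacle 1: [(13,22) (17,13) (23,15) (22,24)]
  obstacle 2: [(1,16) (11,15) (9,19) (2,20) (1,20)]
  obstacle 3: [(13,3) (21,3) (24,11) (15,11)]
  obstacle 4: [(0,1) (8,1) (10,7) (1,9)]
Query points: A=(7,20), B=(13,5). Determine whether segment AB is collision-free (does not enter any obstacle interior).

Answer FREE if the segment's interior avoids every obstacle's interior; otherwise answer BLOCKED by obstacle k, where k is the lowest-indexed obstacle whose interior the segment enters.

BLOCKED by obstacle 2

Obstacle 1 [(13,22) (17,13) (23,15) (22,24)]:
  edge (13,22)–(17,13): clear
  edge (17,13)–(23,15): clear
  edge (23,15)–(22,24): clear
  edge (22,24)–(13,22): clear
  midpoint (10,25/2) outside
  → clear
Obstacle 2 [(1,16) (11,15) (9,19) (2,20) (1,20)]:
  edge (1,16)–(11,15): crosses AB
  edge (11,15)–(9,19): clear
  edge (9,19)–(2,20): crosses AB
  edge (2,20)–(1,20): clear
  edge (1,20)–(1,16): clear
  → BLOCKED
Obstacle 3 [(13,3) (21,3) (24,11) (15,11)]:
  edge (13,3)–(21,3): clear
  edge (21,3)–(24,11): clear
  edge (24,11)–(15,11): clear
  edge (15,11)–(13,3): clear
  midpoint (10,25/2) outside
  → clear
Obstacle 4 [(0,1) (8,1) (10,7) (1,9)]:
  edge (0,1)–(8,1): clear
  edge (8,1)–(10,7): clear
  edge (10,7)–(1,9): clear
  edge (1,9)–(0,1): clear
  midpoint (10,25/2) outside
  → clear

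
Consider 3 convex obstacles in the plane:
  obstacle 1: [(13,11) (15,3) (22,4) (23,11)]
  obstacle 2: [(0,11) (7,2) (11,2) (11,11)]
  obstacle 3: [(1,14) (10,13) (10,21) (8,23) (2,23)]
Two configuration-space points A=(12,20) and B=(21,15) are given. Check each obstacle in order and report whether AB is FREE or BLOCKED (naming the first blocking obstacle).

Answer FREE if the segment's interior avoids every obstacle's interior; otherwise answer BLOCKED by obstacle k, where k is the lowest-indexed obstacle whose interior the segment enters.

Obstacle 1 [(13,11) (15,3) (22,4) (23,11)]:
  edge (13,11)–(15,3): clear
  edge (15,3)–(22,4): clear
  edge (22,4)–(23,11): clear
  edge (23,11)–(13,11): clear
  midpoint (33/2,35/2) outside
  → clear
Obstacle 2 [(0,11) (7,2) (11,2) (11,11)]:
  edge (0,11)–(7,2): clear
  edge (7,2)–(11,2): clear
  edge (11,2)–(11,11): clear
  edge (11,11)–(0,11): clear
  midpoint (33/2,35/2) outside
  → clear
Obstacle 3 [(1,14) (10,13) (10,21) (8,23) (2,23)]:
  edge (1,14)–(10,13): clear
  edge (10,13)–(10,21): clear
  edge (10,21)–(8,23): clear
  edge (8,23)–(2,23): clear
  edge (2,23)–(1,14): clear
  midpoint (33/2,35/2) outside
  → clear

FREE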